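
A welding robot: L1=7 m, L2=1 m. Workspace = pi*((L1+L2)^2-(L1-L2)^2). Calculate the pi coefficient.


Given: L1 = 7, L2 = 1
(L1+L2)^2 = (8)^2 = 64
(L1-L2)^2 = (6)^2 = 36
Difference = 64 - 36 = 28
This equals 4*L1*L2 = 4*7*1 = 28
Workspace area = 28*pi

28


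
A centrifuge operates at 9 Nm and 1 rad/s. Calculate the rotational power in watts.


Given: tau = 9 Nm, omega = 1 rad/s
Using P = tau * omega
P = 9 * 1
P = 9 W

9 W


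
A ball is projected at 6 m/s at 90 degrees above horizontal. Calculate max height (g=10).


Given: v0 = 6 m/s, theta = 90 deg, g = 10 m/s^2
sin^2(90) = 1
Using H = v0^2 * sin^2(theta) / (2*g)
H = 6^2 * 1 / (2*10)
H = 36 * 1 / 20
H = 36 / 20
H = 9/5 m

9/5 m


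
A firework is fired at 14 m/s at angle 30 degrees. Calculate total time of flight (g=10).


Given: v0 = 14 m/s, theta = 30 deg, g = 10 m/s^2
sin(30) = 1/2
Using T = 2*v0*sin(theta) / g
T = 2*14*1/2 / 10
T = 14 / 10
T = 7/5 s

7/5 s


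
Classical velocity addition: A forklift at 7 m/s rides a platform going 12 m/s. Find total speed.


Given: object velocity = 7 m/s, platform velocity = 12 m/s (same direction)
Using classical velocity addition: v_total = v_object + v_platform
v_total = 7 + 12
v_total = 19 m/s

19 m/s


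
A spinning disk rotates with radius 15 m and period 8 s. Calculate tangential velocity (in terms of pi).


Given: radius r = 15 m, period T = 8 s
Using v = 2*pi*r / T
v = 2*pi*15 / 8
v = 30*pi / 8
v = 15/4*pi m/s

15/4*pi m/s


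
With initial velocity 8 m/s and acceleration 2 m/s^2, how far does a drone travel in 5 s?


Given: v0 = 8 m/s, a = 2 m/s^2, t = 5 s
Using s = v0*t + (1/2)*a*t^2
s = 8*5 + (1/2)*2*5^2
s = 40 + (1/2)*50
s = 40 + 25
s = 65

65 m


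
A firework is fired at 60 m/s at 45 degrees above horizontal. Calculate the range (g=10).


Given: v0 = 60 m/s, theta = 45 deg, g = 10 m/s^2
sin(2*45) = sin(90) = 1
Using R = v0^2 * sin(2*theta) / g
R = 60^2 * 1 / 10
R = 3600 / 10
R = 360 m

360 m


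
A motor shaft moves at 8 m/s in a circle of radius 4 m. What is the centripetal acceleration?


Given: v = 8 m/s, r = 4 m
Using a_c = v^2 / r
a_c = 8^2 / 4
a_c = 64 / 4
a_c = 16 m/s^2

16 m/s^2


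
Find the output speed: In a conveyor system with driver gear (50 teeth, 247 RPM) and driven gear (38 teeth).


Given: N1 = 50 teeth, w1 = 247 RPM, N2 = 38 teeth
Using N1*w1 = N2*w2
w2 = N1*w1 / N2
w2 = 50*247 / 38
w2 = 12350 / 38
w2 = 325 RPM

325 RPM


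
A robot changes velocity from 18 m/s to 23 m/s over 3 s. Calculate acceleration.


Given: initial velocity v0 = 18 m/s, final velocity v = 23 m/s, time t = 3 s
Using a = (v - v0) / t
a = (23 - 18) / 3
a = 5 / 3
a = 5/3 m/s^2

5/3 m/s^2


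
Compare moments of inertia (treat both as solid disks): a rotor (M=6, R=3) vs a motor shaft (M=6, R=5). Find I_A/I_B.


Given: M1=6 kg, R1=3 m, M2=6 kg, R2=5 m
For a disk: I = (1/2)*M*R^2, so I_A/I_B = (M1*R1^2)/(M2*R2^2)
M1*R1^2 = 6*9 = 54
M2*R2^2 = 6*25 = 150
I_A/I_B = 54/150 = 9/25

9/25


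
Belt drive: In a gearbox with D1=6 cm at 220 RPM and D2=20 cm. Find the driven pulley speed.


Given: D1 = 6 cm, w1 = 220 RPM, D2 = 20 cm
Using D1*w1 = D2*w2
w2 = D1*w1 / D2
w2 = 6*220 / 20
w2 = 1320 / 20
w2 = 66 RPM

66 RPM


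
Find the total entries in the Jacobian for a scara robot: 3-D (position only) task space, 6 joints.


Given: task space dimension = 3, joints = 6
Jacobian is a 3 x 6 matrix
Total entries = rows * columns
Total = 3 * 6
Total = 18

18


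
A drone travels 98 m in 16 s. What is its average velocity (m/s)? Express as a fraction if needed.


Given: distance d = 98 m, time t = 16 s
Using v = d / t
v = 98 / 16
v = 49/8 m/s

49/8 m/s


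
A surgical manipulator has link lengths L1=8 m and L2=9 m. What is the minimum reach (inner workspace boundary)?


Given: L1 = 8 m, L2 = 9 m
For a 2-link planar arm, min reach = |L1 - L2| (second link folded back)
Min reach = |8 - 9|
Min reach = 1 m

1 m


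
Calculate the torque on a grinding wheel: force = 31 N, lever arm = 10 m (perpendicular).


Given: F = 31 N, r = 10 m, angle = 90 deg (perpendicular)
Using tau = F * r * sin(90)
sin(90) = 1
tau = 31 * 10 * 1
tau = 310 Nm

310 Nm


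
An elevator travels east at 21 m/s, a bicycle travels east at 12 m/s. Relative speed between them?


Given: v_A = 21 m/s east, v_B = 12 m/s east
Both move in the same direction; relative speed = |v_A - v_B|
|21 - 12| = |9|
= 9 m/s

9 m/s


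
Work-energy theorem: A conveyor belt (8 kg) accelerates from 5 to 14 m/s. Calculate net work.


Given: m = 8 kg, v0 = 5 m/s, v = 14 m/s
Using W = (1/2)*m*(v^2 - v0^2)
v^2 = 14^2 = 196
v0^2 = 5^2 = 25
v^2 - v0^2 = 196 - 25 = 171
W = (1/2)*8*171 = 684 J

684 J


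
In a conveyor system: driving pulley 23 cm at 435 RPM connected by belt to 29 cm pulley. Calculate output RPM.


Given: D1 = 23 cm, w1 = 435 RPM, D2 = 29 cm
Using D1*w1 = D2*w2
w2 = D1*w1 / D2
w2 = 23*435 / 29
w2 = 10005 / 29
w2 = 345 RPM

345 RPM


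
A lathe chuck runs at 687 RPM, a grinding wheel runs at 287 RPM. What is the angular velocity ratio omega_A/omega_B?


Given: RPM_A = 687, RPM_B = 287
omega = 2*pi*RPM/60, so omega_A/omega_B = RPM_A / RPM_B
omega_A/omega_B = 687 / 287
omega_A/omega_B = 687/287

687/287


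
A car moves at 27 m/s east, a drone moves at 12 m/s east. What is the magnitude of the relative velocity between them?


Given: v_A = 27 m/s east, v_B = 12 m/s east
Both move in the same direction; relative speed = |v_A - v_B|
|27 - 12| = |15|
= 15 m/s

15 m/s


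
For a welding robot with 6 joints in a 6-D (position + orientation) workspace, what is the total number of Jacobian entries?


Given: task space dimension = 6, joints = 6
Jacobian is a 6 x 6 matrix
Total entries = rows * columns
Total = 6 * 6
Total = 36

36


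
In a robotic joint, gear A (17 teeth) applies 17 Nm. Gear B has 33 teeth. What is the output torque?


Given: N1 = 17, N2 = 33, T1 = 17 Nm
Using T2/T1 = N2/N1
T2 = T1 * N2 / N1
T2 = 17 * 33 / 17
T2 = 561 / 17
T2 = 33 Nm

33 Nm


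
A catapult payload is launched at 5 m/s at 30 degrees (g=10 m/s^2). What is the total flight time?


Given: v0 = 5 m/s, theta = 30 deg, g = 10 m/s^2
sin(30) = 1/2
Using T = 2*v0*sin(theta) / g
T = 2*5*1/2 / 10
T = 5 / 10
T = 1/2 s

1/2 s


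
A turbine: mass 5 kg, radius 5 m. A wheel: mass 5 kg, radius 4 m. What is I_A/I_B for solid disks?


Given: M1=5 kg, R1=5 m, M2=5 kg, R2=4 m
For a disk: I = (1/2)*M*R^2, so I_A/I_B = (M1*R1^2)/(M2*R2^2)
M1*R1^2 = 5*25 = 125
M2*R2^2 = 5*16 = 80
I_A/I_B = 125/80 = 25/16

25/16


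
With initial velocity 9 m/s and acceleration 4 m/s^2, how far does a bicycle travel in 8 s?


Given: v0 = 9 m/s, a = 4 m/s^2, t = 8 s
Using s = v0*t + (1/2)*a*t^2
s = 9*8 + (1/2)*4*8^2
s = 72 + (1/2)*256
s = 72 + 128
s = 200

200 m


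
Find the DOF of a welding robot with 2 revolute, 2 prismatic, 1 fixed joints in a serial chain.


Given: serial robot with 2 revolute, 2 prismatic, 1 fixed joints
DOF contribution per joint type: revolute=1, prismatic=1, spherical=3, fixed=0
DOF = 2*1 + 2*1 + 1*0
DOF = 4

4


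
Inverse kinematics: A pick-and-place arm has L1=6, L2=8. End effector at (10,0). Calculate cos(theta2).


Given: L1 = 6, L2 = 8, target (x, y) = (10, 0)
Using cos(theta2) = (x^2 + y^2 - L1^2 - L2^2) / (2*L1*L2)
x^2 + y^2 = 10^2 + 0 = 100
L1^2 + L2^2 = 36 + 64 = 100
Numerator = 100 - 100 = 0
Denominator = 2*6*8 = 96
cos(theta2) = 0/96 = 0

0


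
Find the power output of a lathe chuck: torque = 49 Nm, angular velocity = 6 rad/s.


Given: tau = 49 Nm, omega = 6 rad/s
Using P = tau * omega
P = 49 * 6
P = 294 W

294 W


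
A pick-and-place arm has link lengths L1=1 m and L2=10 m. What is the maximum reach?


Given: L1 = 1 m, L2 = 10 m
For a 2-link planar arm, max reach = L1 + L2 (fully extended)
Max reach = 1 + 10
Max reach = 11 m

11 m


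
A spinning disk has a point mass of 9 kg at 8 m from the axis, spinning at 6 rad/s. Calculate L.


Given: m = 9 kg, r = 8 m, omega = 6 rad/s
For a point mass: I = m*r^2
I = 9*8^2 = 9*64 = 576
L = I*omega = 576*6
L = 3456 kg*m^2/s

3456 kg*m^2/s


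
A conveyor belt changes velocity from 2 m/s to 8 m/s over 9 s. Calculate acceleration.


Given: initial velocity v0 = 2 m/s, final velocity v = 8 m/s, time t = 9 s
Using a = (v - v0) / t
a = (8 - 2) / 9
a = 6 / 9
a = 2/3 m/s^2

2/3 m/s^2


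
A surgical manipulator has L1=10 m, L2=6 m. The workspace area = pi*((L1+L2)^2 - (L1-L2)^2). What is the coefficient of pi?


Given: L1 = 10, L2 = 6
(L1+L2)^2 = (16)^2 = 256
(L1-L2)^2 = (4)^2 = 16
Difference = 256 - 16 = 240
This equals 4*L1*L2 = 4*10*6 = 240
Workspace area = 240*pi

240


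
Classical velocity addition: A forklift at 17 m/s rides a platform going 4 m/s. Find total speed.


Given: object velocity = 17 m/s, platform velocity = 4 m/s (same direction)
Using classical velocity addition: v_total = v_object + v_platform
v_total = 17 + 4
v_total = 21 m/s

21 m/s


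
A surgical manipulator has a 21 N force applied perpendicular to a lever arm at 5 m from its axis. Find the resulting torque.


Given: F = 21 N, r = 5 m, angle = 90 deg (perpendicular)
Using tau = F * r * sin(90)
sin(90) = 1
tau = 21 * 5 * 1
tau = 105 Nm

105 Nm


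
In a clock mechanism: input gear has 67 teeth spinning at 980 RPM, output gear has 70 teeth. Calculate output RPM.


Given: N1 = 67 teeth, w1 = 980 RPM, N2 = 70 teeth
Using N1*w1 = N2*w2
w2 = N1*w1 / N2
w2 = 67*980 / 70
w2 = 65660 / 70
w2 = 938 RPM

938 RPM


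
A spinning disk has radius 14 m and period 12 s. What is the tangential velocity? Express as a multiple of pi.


Given: radius r = 14 m, period T = 12 s
Using v = 2*pi*r / T
v = 2*pi*14 / 12
v = 28*pi / 12
v = 7/3*pi m/s

7/3*pi m/s


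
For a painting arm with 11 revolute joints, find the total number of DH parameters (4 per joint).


Given: 11 joints, 4 DH parameters per joint (d, theta, a, alpha)
Total DH parameters = number_of_joints * 4
Total = 11 * 4
Total = 44

44


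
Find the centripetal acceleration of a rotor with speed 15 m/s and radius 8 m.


Given: v = 15 m/s, r = 8 m
Using a_c = v^2 / r
a_c = 15^2 / 8
a_c = 225 / 8
a_c = 225/8 m/s^2

225/8 m/s^2


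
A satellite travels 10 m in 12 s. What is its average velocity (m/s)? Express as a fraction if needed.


Given: distance d = 10 m, time t = 12 s
Using v = d / t
v = 10 / 12
v = 5/6 m/s

5/6 m/s


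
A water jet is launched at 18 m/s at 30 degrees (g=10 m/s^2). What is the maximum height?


Given: v0 = 18 m/s, theta = 30 deg, g = 10 m/s^2
sin^2(30) = 1/4
Using H = v0^2 * sin^2(theta) / (2*g)
H = 18^2 * 1/4 / (2*10)
H = 324 * 1/4 / 20
H = 81 / 20
H = 81/20 m

81/20 m


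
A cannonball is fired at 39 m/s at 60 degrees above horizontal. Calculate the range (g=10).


Given: v0 = 39 m/s, theta = 60 deg, g = 10 m/s^2
sin(2*60) = sin(120) = sqrt(3)/2
Using R = v0^2 * sin(2*theta) / g
R = 39^2 * (sqrt(3)/2) / 10
R = 1521 * sqrt(3) / 20
R = 1521/20*sqrt(3) m

1521/20*sqrt(3) m


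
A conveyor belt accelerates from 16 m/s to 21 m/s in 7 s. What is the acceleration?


Given: initial velocity v0 = 16 m/s, final velocity v = 21 m/s, time t = 7 s
Using a = (v - v0) / t
a = (21 - 16) / 7
a = 5 / 7
a = 5/7 m/s^2

5/7 m/s^2


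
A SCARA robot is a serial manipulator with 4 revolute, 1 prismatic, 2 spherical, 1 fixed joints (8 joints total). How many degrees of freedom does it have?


Given: serial robot with 4 revolute, 1 prismatic, 2 spherical, 1 fixed joints
DOF contribution per joint type: revolute=1, prismatic=1, spherical=3, fixed=0
DOF = 4*1 + 1*1 + 2*3 + 1*0
DOF = 11

11


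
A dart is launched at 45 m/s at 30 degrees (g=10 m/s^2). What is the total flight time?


Given: v0 = 45 m/s, theta = 30 deg, g = 10 m/s^2
sin(30) = 1/2
Using T = 2*v0*sin(theta) / g
T = 2*45*1/2 / 10
T = 45 / 10
T = 9/2 s

9/2 s


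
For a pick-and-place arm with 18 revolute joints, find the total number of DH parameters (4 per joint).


Given: 18 joints, 4 DH parameters per joint (d, theta, a, alpha)
Total DH parameters = number_of_joints * 4
Total = 18 * 4
Total = 72

72


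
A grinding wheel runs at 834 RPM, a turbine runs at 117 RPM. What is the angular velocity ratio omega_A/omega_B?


Given: RPM_A = 834, RPM_B = 117
omega = 2*pi*RPM/60, so omega_A/omega_B = RPM_A / RPM_B
omega_A/omega_B = 834 / 117
omega_A/omega_B = 278/39

278/39


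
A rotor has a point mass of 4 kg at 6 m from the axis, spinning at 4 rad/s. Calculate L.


Given: m = 4 kg, r = 6 m, omega = 4 rad/s
For a point mass: I = m*r^2
I = 4*6^2 = 4*36 = 144
L = I*omega = 144*4
L = 576 kg*m^2/s

576 kg*m^2/s


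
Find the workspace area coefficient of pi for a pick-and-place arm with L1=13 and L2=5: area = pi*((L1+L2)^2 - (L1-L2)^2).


Given: L1 = 13, L2 = 5
(L1+L2)^2 = (18)^2 = 324
(L1-L2)^2 = (8)^2 = 64
Difference = 324 - 64 = 260
This equals 4*L1*L2 = 4*13*5 = 260
Workspace area = 260*pi

260


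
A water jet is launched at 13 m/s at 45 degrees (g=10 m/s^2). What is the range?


Given: v0 = 13 m/s, theta = 45 deg, g = 10 m/s^2
sin(2*45) = sin(90) = 1
Using R = v0^2 * sin(2*theta) / g
R = 13^2 * 1 / 10
R = 169 / 10
R = 169/10 m

169/10 m


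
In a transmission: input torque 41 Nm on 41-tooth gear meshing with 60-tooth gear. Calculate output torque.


Given: N1 = 41, N2 = 60, T1 = 41 Nm
Using T2/T1 = N2/N1
T2 = T1 * N2 / N1
T2 = 41 * 60 / 41
T2 = 2460 / 41
T2 = 60 Nm

60 Nm


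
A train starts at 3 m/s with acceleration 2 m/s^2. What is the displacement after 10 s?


Given: v0 = 3 m/s, a = 2 m/s^2, t = 10 s
Using s = v0*t + (1/2)*a*t^2
s = 3*10 + (1/2)*2*10^2
s = 30 + (1/2)*200
s = 30 + 100
s = 130

130 m


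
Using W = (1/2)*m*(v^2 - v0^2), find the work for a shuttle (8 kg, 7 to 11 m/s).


Given: m = 8 kg, v0 = 7 m/s, v = 11 m/s
Using W = (1/2)*m*(v^2 - v0^2)
v^2 = 11^2 = 121
v0^2 = 7^2 = 49
v^2 - v0^2 = 121 - 49 = 72
W = (1/2)*8*72 = 288 J

288 J


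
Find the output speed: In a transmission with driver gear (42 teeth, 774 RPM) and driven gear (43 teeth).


Given: N1 = 42 teeth, w1 = 774 RPM, N2 = 43 teeth
Using N1*w1 = N2*w2
w2 = N1*w1 / N2
w2 = 42*774 / 43
w2 = 32508 / 43
w2 = 756 RPM

756 RPM


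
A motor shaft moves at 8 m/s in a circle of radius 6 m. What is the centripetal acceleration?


Given: v = 8 m/s, r = 6 m
Using a_c = v^2 / r
a_c = 8^2 / 6
a_c = 64 / 6
a_c = 32/3 m/s^2

32/3 m/s^2


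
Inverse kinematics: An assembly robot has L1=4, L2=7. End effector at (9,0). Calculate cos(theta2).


Given: L1 = 4, L2 = 7, target (x, y) = (9, 0)
Using cos(theta2) = (x^2 + y^2 - L1^2 - L2^2) / (2*L1*L2)
x^2 + y^2 = 9^2 + 0 = 81
L1^2 + L2^2 = 16 + 49 = 65
Numerator = 81 - 65 = 16
Denominator = 2*4*7 = 56
cos(theta2) = 16/56 = 2/7

2/7


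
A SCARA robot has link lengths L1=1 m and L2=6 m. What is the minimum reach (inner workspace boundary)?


Given: L1 = 1 m, L2 = 6 m
For a 2-link planar arm, min reach = |L1 - L2| (second link folded back)
Min reach = |1 - 6|
Min reach = 5 m

5 m


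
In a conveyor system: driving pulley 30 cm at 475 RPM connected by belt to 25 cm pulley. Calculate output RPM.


Given: D1 = 30 cm, w1 = 475 RPM, D2 = 25 cm
Using D1*w1 = D2*w2
w2 = D1*w1 / D2
w2 = 30*475 / 25
w2 = 14250 / 25
w2 = 570 RPM

570 RPM


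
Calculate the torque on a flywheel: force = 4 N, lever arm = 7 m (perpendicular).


Given: F = 4 N, r = 7 m, angle = 90 deg (perpendicular)
Using tau = F * r * sin(90)
sin(90) = 1
tau = 4 * 7 * 1
tau = 28 Nm

28 Nm


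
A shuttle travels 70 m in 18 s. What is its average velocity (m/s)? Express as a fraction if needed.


Given: distance d = 70 m, time t = 18 s
Using v = d / t
v = 70 / 18
v = 35/9 m/s

35/9 m/s


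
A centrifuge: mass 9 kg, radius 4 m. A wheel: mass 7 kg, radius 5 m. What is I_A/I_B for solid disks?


Given: M1=9 kg, R1=4 m, M2=7 kg, R2=5 m
For a disk: I = (1/2)*M*R^2, so I_A/I_B = (M1*R1^2)/(M2*R2^2)
M1*R1^2 = 9*16 = 144
M2*R2^2 = 7*25 = 175
I_A/I_B = 144/175 = 144/175

144/175


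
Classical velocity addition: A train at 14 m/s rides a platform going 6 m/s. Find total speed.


Given: object velocity = 14 m/s, platform velocity = 6 m/s (same direction)
Using classical velocity addition: v_total = v_object + v_platform
v_total = 14 + 6
v_total = 20 m/s

20 m/s


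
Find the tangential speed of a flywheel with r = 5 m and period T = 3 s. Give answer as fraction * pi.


Given: radius r = 5 m, period T = 3 s
Using v = 2*pi*r / T
v = 2*pi*5 / 3
v = 10*pi / 3
v = 10/3*pi m/s

10/3*pi m/s


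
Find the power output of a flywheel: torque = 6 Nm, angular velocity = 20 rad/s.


Given: tau = 6 Nm, omega = 20 rad/s
Using P = tau * omega
P = 6 * 20
P = 120 W

120 W


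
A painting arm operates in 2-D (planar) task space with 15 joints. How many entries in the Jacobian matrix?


Given: task space dimension = 2, joints = 15
Jacobian is a 2 x 15 matrix
Total entries = rows * columns
Total = 2 * 15
Total = 30

30


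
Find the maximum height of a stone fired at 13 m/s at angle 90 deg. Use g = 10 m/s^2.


Given: v0 = 13 m/s, theta = 90 deg, g = 10 m/s^2
sin^2(90) = 1
Using H = v0^2 * sin^2(theta) / (2*g)
H = 13^2 * 1 / (2*10)
H = 169 * 1 / 20
H = 169 / 20
H = 169/20 m

169/20 m


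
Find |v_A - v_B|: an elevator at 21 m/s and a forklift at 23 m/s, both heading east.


Given: v_A = 21 m/s east, v_B = 23 m/s east
Both move in the same direction; relative speed = |v_A - v_B|
|21 - 23| = |-2|
= 2 m/s

2 m/s


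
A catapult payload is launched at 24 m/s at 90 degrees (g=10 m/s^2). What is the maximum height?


Given: v0 = 24 m/s, theta = 90 deg, g = 10 m/s^2
sin^2(90) = 1
Using H = v0^2 * sin^2(theta) / (2*g)
H = 24^2 * 1 / (2*10)
H = 576 * 1 / 20
H = 576 / 20
H = 144/5 m

144/5 m


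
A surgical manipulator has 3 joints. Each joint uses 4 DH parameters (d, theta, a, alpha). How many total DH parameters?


Given: 3 joints, 4 DH parameters per joint (d, theta, a, alpha)
Total DH parameters = number_of_joints * 4
Total = 3 * 4
Total = 12

12


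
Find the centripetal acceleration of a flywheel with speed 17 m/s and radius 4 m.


Given: v = 17 m/s, r = 4 m
Using a_c = v^2 / r
a_c = 17^2 / 4
a_c = 289 / 4
a_c = 289/4 m/s^2

289/4 m/s^2


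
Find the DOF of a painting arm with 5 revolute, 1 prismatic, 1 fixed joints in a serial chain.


Given: serial robot with 5 revolute, 1 prismatic, 1 fixed joints
DOF contribution per joint type: revolute=1, prismatic=1, spherical=3, fixed=0
DOF = 5*1 + 1*1 + 1*0
DOF = 6

6


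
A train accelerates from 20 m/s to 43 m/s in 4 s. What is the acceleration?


Given: initial velocity v0 = 20 m/s, final velocity v = 43 m/s, time t = 4 s
Using a = (v - v0) / t
a = (43 - 20) / 4
a = 23 / 4
a = 23/4 m/s^2

23/4 m/s^2


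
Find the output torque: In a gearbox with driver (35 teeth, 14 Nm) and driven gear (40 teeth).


Given: N1 = 35, N2 = 40, T1 = 14 Nm
Using T2/T1 = N2/N1
T2 = T1 * N2 / N1
T2 = 14 * 40 / 35
T2 = 560 / 35
T2 = 16 Nm

16 Nm


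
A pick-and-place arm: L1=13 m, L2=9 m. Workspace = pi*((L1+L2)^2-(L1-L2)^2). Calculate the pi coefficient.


Given: L1 = 13, L2 = 9
(L1+L2)^2 = (22)^2 = 484
(L1-L2)^2 = (4)^2 = 16
Difference = 484 - 16 = 468
This equals 4*L1*L2 = 4*13*9 = 468
Workspace area = 468*pi

468


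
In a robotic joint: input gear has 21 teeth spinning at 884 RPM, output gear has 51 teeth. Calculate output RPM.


Given: N1 = 21 teeth, w1 = 884 RPM, N2 = 51 teeth
Using N1*w1 = N2*w2
w2 = N1*w1 / N2
w2 = 21*884 / 51
w2 = 18564 / 51
w2 = 364 RPM

364 RPM


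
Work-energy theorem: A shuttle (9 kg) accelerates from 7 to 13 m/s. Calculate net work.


Given: m = 9 kg, v0 = 7 m/s, v = 13 m/s
Using W = (1/2)*m*(v^2 - v0^2)
v^2 = 13^2 = 169
v0^2 = 7^2 = 49
v^2 - v0^2 = 169 - 49 = 120
W = (1/2)*9*120 = 540 J

540 J


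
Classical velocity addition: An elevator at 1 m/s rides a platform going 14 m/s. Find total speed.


Given: object velocity = 1 m/s, platform velocity = 14 m/s (same direction)
Using classical velocity addition: v_total = v_object + v_platform
v_total = 1 + 14
v_total = 15 m/s

15 m/s


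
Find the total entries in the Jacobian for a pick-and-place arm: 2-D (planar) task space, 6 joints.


Given: task space dimension = 2, joints = 6
Jacobian is a 2 x 6 matrix
Total entries = rows * columns
Total = 2 * 6
Total = 12

12


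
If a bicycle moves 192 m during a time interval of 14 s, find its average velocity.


Given: distance d = 192 m, time t = 14 s
Using v = d / t
v = 192 / 14
v = 96/7 m/s

96/7 m/s


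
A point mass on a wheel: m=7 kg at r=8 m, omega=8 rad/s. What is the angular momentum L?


Given: m = 7 kg, r = 8 m, omega = 8 rad/s
For a point mass: I = m*r^2
I = 7*8^2 = 7*64 = 448
L = I*omega = 448*8
L = 3584 kg*m^2/s

3584 kg*m^2/s


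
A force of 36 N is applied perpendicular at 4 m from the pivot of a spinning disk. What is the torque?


Given: F = 36 N, r = 4 m, angle = 90 deg (perpendicular)
Using tau = F * r * sin(90)
sin(90) = 1
tau = 36 * 4 * 1
tau = 144 Nm

144 Nm


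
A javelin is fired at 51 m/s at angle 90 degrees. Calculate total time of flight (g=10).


Given: v0 = 51 m/s, theta = 90 deg, g = 10 m/s^2
sin(90) = 1
Using T = 2*v0*sin(theta) / g
T = 2*51*1 / 10
T = 102 / 10
T = 51/5 s

51/5 s


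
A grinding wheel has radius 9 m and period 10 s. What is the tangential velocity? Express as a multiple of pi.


Given: radius r = 9 m, period T = 10 s
Using v = 2*pi*r / T
v = 2*pi*9 / 10
v = 18*pi / 10
v = 9/5*pi m/s

9/5*pi m/s


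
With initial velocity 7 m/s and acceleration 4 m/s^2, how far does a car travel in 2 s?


Given: v0 = 7 m/s, a = 4 m/s^2, t = 2 s
Using s = v0*t + (1/2)*a*t^2
s = 7*2 + (1/2)*4*2^2
s = 14 + (1/2)*16
s = 14 + 8
s = 22

22 m


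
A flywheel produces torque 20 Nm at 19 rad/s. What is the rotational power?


Given: tau = 20 Nm, omega = 19 rad/s
Using P = tau * omega
P = 20 * 19
P = 380 W

380 W


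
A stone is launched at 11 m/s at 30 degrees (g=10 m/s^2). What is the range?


Given: v0 = 11 m/s, theta = 30 deg, g = 10 m/s^2
sin(2*30) = sin(60) = sqrt(3)/2
Using R = v0^2 * sin(2*theta) / g
R = 11^2 * (sqrt(3)/2) / 10
R = 121 * sqrt(3) / 20
R = 121/20*sqrt(3) m

121/20*sqrt(3) m


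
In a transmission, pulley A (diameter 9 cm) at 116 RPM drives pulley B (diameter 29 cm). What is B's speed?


Given: D1 = 9 cm, w1 = 116 RPM, D2 = 29 cm
Using D1*w1 = D2*w2
w2 = D1*w1 / D2
w2 = 9*116 / 29
w2 = 1044 / 29
w2 = 36 RPM

36 RPM


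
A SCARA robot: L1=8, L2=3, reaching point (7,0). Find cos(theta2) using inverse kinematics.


Given: L1 = 8, L2 = 3, target (x, y) = (7, 0)
Using cos(theta2) = (x^2 + y^2 - L1^2 - L2^2) / (2*L1*L2)
x^2 + y^2 = 7^2 + 0 = 49
L1^2 + L2^2 = 64 + 9 = 73
Numerator = 49 - 73 = -24
Denominator = 2*8*3 = 48
cos(theta2) = -24/48 = -1/2

-1/2


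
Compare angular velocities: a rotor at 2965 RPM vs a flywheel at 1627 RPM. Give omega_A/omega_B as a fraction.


Given: RPM_A = 2965, RPM_B = 1627
omega = 2*pi*RPM/60, so omega_A/omega_B = RPM_A / RPM_B
omega_A/omega_B = 2965 / 1627
omega_A/omega_B = 2965/1627

2965/1627


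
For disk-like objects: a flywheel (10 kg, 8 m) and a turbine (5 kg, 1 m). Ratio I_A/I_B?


Given: M1=10 kg, R1=8 m, M2=5 kg, R2=1 m
For a disk: I = (1/2)*M*R^2, so I_A/I_B = (M1*R1^2)/(M2*R2^2)
M1*R1^2 = 10*64 = 640
M2*R2^2 = 5*1 = 5
I_A/I_B = 640/5 = 128

128


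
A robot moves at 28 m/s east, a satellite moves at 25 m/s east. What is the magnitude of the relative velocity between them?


Given: v_A = 28 m/s east, v_B = 25 m/s east
Both move in the same direction; relative speed = |v_A - v_B|
|28 - 25| = |3|
= 3 m/s

3 m/s


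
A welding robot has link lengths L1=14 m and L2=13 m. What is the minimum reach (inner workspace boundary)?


Given: L1 = 14 m, L2 = 13 m
For a 2-link planar arm, min reach = |L1 - L2| (second link folded back)
Min reach = |14 - 13|
Min reach = 1 m

1 m


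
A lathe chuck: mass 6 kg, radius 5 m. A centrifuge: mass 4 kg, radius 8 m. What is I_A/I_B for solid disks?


Given: M1=6 kg, R1=5 m, M2=4 kg, R2=8 m
For a disk: I = (1/2)*M*R^2, so I_A/I_B = (M1*R1^2)/(M2*R2^2)
M1*R1^2 = 6*25 = 150
M2*R2^2 = 4*64 = 256
I_A/I_B = 150/256 = 75/128

75/128


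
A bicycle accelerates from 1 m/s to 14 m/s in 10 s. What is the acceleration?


Given: initial velocity v0 = 1 m/s, final velocity v = 14 m/s, time t = 10 s
Using a = (v - v0) / t
a = (14 - 1) / 10
a = 13 / 10
a = 13/10 m/s^2

13/10 m/s^2


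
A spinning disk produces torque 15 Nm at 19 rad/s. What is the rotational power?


Given: tau = 15 Nm, omega = 19 rad/s
Using P = tau * omega
P = 15 * 19
P = 285 W

285 W


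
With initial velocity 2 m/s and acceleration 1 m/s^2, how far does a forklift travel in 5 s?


Given: v0 = 2 m/s, a = 1 m/s^2, t = 5 s
Using s = v0*t + (1/2)*a*t^2
s = 2*5 + (1/2)*1*5^2
s = 10 + (1/2)*25
s = 10 + 25/2
s = 45/2

45/2 m


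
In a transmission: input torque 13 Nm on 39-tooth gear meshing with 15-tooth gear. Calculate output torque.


Given: N1 = 39, N2 = 15, T1 = 13 Nm
Using T2/T1 = N2/N1
T2 = T1 * N2 / N1
T2 = 13 * 15 / 39
T2 = 195 / 39
T2 = 5 Nm

5 Nm


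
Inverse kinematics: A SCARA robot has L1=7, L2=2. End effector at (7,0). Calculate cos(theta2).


Given: L1 = 7, L2 = 2, target (x, y) = (7, 0)
Using cos(theta2) = (x^2 + y^2 - L1^2 - L2^2) / (2*L1*L2)
x^2 + y^2 = 7^2 + 0 = 49
L1^2 + L2^2 = 49 + 4 = 53
Numerator = 49 - 53 = -4
Denominator = 2*7*2 = 28
cos(theta2) = -4/28 = -1/7

-1/7


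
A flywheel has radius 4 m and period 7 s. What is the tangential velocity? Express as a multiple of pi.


Given: radius r = 4 m, period T = 7 s
Using v = 2*pi*r / T
v = 2*pi*4 / 7
v = 8*pi / 7
v = 8/7*pi m/s

8/7*pi m/s


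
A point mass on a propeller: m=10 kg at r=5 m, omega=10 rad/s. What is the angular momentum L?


Given: m = 10 kg, r = 5 m, omega = 10 rad/s
For a point mass: I = m*r^2
I = 10*5^2 = 10*25 = 250
L = I*omega = 250*10
L = 2500 kg*m^2/s

2500 kg*m^2/s


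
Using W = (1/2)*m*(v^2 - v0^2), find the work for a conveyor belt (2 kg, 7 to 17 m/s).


Given: m = 2 kg, v0 = 7 m/s, v = 17 m/s
Using W = (1/2)*m*(v^2 - v0^2)
v^2 = 17^2 = 289
v0^2 = 7^2 = 49
v^2 - v0^2 = 289 - 49 = 240
W = (1/2)*2*240 = 240 J

240 J


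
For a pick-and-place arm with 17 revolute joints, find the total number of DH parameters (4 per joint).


Given: 17 joints, 4 DH parameters per joint (d, theta, a, alpha)
Total DH parameters = number_of_joints * 4
Total = 17 * 4
Total = 68

68


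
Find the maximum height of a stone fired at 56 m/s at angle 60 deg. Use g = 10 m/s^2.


Given: v0 = 56 m/s, theta = 60 deg, g = 10 m/s^2
sin^2(60) = 3/4
Using H = v0^2 * sin^2(theta) / (2*g)
H = 56^2 * 3/4 / (2*10)
H = 3136 * 3/4 / 20
H = 2352 / 20
H = 588/5 m

588/5 m


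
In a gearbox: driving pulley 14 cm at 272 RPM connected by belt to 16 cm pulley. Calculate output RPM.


Given: D1 = 14 cm, w1 = 272 RPM, D2 = 16 cm
Using D1*w1 = D2*w2
w2 = D1*w1 / D2
w2 = 14*272 / 16
w2 = 3808 / 16
w2 = 238 RPM

238 RPM


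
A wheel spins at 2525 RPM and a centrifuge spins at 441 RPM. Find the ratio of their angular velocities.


Given: RPM_A = 2525, RPM_B = 441
omega = 2*pi*RPM/60, so omega_A/omega_B = RPM_A / RPM_B
omega_A/omega_B = 2525 / 441
omega_A/omega_B = 2525/441

2525/441


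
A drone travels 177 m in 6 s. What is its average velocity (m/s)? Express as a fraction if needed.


Given: distance d = 177 m, time t = 6 s
Using v = d / t
v = 177 / 6
v = 59/2 m/s

59/2 m/s


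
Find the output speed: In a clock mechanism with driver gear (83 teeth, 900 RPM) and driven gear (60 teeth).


Given: N1 = 83 teeth, w1 = 900 RPM, N2 = 60 teeth
Using N1*w1 = N2*w2
w2 = N1*w1 / N2
w2 = 83*900 / 60
w2 = 74700 / 60
w2 = 1245 RPM

1245 RPM


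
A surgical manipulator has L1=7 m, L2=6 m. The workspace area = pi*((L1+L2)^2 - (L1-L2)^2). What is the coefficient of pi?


Given: L1 = 7, L2 = 6
(L1+L2)^2 = (13)^2 = 169
(L1-L2)^2 = (1)^2 = 1
Difference = 169 - 1 = 168
This equals 4*L1*L2 = 4*7*6 = 168
Workspace area = 168*pi

168


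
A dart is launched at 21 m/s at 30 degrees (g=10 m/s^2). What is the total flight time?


Given: v0 = 21 m/s, theta = 30 deg, g = 10 m/s^2
sin(30) = 1/2
Using T = 2*v0*sin(theta) / g
T = 2*21*1/2 / 10
T = 21 / 10
T = 21/10 s

21/10 s


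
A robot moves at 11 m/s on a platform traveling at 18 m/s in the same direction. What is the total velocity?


Given: object velocity = 11 m/s, platform velocity = 18 m/s (same direction)
Using classical velocity addition: v_total = v_object + v_platform
v_total = 11 + 18
v_total = 29 m/s

29 m/s


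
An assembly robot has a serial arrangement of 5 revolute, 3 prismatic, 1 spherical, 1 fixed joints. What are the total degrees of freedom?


Given: serial robot with 5 revolute, 3 prismatic, 1 spherical, 1 fixed joints
DOF contribution per joint type: revolute=1, prismatic=1, spherical=3, fixed=0
DOF = 5*1 + 3*1 + 1*3 + 1*0
DOF = 11

11


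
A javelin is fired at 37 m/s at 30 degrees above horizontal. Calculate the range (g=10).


Given: v0 = 37 m/s, theta = 30 deg, g = 10 m/s^2
sin(2*30) = sin(60) = sqrt(3)/2
Using R = v0^2 * sin(2*theta) / g
R = 37^2 * (sqrt(3)/2) / 10
R = 1369 * sqrt(3) / 20
R = 1369/20*sqrt(3) m

1369/20*sqrt(3) m


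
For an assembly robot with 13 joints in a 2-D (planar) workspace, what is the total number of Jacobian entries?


Given: task space dimension = 2, joints = 13
Jacobian is a 2 x 13 matrix
Total entries = rows * columns
Total = 2 * 13
Total = 26

26


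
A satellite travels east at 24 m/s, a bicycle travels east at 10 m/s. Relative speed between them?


Given: v_A = 24 m/s east, v_B = 10 m/s east
Both move in the same direction; relative speed = |v_A - v_B|
|24 - 10| = |14|
= 14 m/s

14 m/s


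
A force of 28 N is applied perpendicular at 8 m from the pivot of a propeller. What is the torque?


Given: F = 28 N, r = 8 m, angle = 90 deg (perpendicular)
Using tau = F * r * sin(90)
sin(90) = 1
tau = 28 * 8 * 1
tau = 224 Nm

224 Nm


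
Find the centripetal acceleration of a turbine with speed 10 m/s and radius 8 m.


Given: v = 10 m/s, r = 8 m
Using a_c = v^2 / r
a_c = 10^2 / 8
a_c = 100 / 8
a_c = 25/2 m/s^2

25/2 m/s^2


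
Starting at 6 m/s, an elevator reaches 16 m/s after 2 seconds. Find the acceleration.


Given: initial velocity v0 = 6 m/s, final velocity v = 16 m/s, time t = 2 s
Using a = (v - v0) / t
a = (16 - 6) / 2
a = 10 / 2
a = 5 m/s^2

5 m/s^2


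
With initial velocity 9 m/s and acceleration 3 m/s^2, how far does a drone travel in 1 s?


Given: v0 = 9 m/s, a = 3 m/s^2, t = 1 s
Using s = v0*t + (1/2)*a*t^2
s = 9*1 + (1/2)*3*1^2
s = 9 + (1/2)*3
s = 9 + 3/2
s = 21/2

21/2 m


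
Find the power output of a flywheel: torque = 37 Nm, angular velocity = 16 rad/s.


Given: tau = 37 Nm, omega = 16 rad/s
Using P = tau * omega
P = 37 * 16
P = 592 W

592 W


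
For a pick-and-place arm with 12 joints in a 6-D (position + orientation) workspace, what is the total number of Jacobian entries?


Given: task space dimension = 6, joints = 12
Jacobian is a 6 x 12 matrix
Total entries = rows * columns
Total = 6 * 12
Total = 72

72


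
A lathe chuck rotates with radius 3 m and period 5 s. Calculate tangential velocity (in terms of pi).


Given: radius r = 3 m, period T = 5 s
Using v = 2*pi*r / T
v = 2*pi*3 / 5
v = 6*pi / 5
v = 6/5*pi m/s

6/5*pi m/s


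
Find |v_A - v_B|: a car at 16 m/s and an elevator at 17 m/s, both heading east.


Given: v_A = 16 m/s east, v_B = 17 m/s east
Both move in the same direction; relative speed = |v_A - v_B|
|16 - 17| = |-1|
= 1 m/s

1 m/s


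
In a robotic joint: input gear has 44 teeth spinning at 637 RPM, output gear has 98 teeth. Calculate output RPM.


Given: N1 = 44 teeth, w1 = 637 RPM, N2 = 98 teeth
Using N1*w1 = N2*w2
w2 = N1*w1 / N2
w2 = 44*637 / 98
w2 = 28028 / 98
w2 = 286 RPM

286 RPM


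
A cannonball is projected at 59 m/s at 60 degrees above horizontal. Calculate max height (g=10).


Given: v0 = 59 m/s, theta = 60 deg, g = 10 m/s^2
sin^2(60) = 3/4
Using H = v0^2 * sin^2(theta) / (2*g)
H = 59^2 * 3/4 / (2*10)
H = 3481 * 3/4 / 20
H = 10443/4 / 20
H = 10443/80 m

10443/80 m


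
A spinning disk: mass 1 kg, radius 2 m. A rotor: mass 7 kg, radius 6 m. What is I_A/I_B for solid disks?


Given: M1=1 kg, R1=2 m, M2=7 kg, R2=6 m
For a disk: I = (1/2)*M*R^2, so I_A/I_B = (M1*R1^2)/(M2*R2^2)
M1*R1^2 = 1*4 = 4
M2*R2^2 = 7*36 = 252
I_A/I_B = 4/252 = 1/63

1/63


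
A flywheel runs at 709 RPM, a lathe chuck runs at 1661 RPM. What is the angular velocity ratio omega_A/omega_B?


Given: RPM_A = 709, RPM_B = 1661
omega = 2*pi*RPM/60, so omega_A/omega_B = RPM_A / RPM_B
omega_A/omega_B = 709 / 1661
omega_A/omega_B = 709/1661

709/1661


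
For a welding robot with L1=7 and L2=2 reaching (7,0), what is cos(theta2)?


Given: L1 = 7, L2 = 2, target (x, y) = (7, 0)
Using cos(theta2) = (x^2 + y^2 - L1^2 - L2^2) / (2*L1*L2)
x^2 + y^2 = 7^2 + 0 = 49
L1^2 + L2^2 = 49 + 4 = 53
Numerator = 49 - 53 = -4
Denominator = 2*7*2 = 28
cos(theta2) = -4/28 = -1/7

-1/7


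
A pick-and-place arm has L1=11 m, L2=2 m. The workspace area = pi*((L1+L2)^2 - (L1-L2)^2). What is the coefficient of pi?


Given: L1 = 11, L2 = 2
(L1+L2)^2 = (13)^2 = 169
(L1-L2)^2 = (9)^2 = 81
Difference = 169 - 81 = 88
This equals 4*L1*L2 = 4*11*2 = 88
Workspace area = 88*pi

88


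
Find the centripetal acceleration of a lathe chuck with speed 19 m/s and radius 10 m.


Given: v = 19 m/s, r = 10 m
Using a_c = v^2 / r
a_c = 19^2 / 10
a_c = 361 / 10
a_c = 361/10 m/s^2

361/10 m/s^2


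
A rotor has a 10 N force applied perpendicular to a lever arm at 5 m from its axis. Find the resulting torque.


Given: F = 10 N, r = 5 m, angle = 90 deg (perpendicular)
Using tau = F * r * sin(90)
sin(90) = 1
tau = 10 * 5 * 1
tau = 50 Nm

50 Nm


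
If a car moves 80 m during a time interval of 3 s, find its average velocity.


Given: distance d = 80 m, time t = 3 s
Using v = d / t
v = 80 / 3
v = 80/3 m/s

80/3 m/s


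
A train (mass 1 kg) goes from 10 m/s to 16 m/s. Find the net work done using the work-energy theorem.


Given: m = 1 kg, v0 = 10 m/s, v = 16 m/s
Using W = (1/2)*m*(v^2 - v0^2)
v^2 = 16^2 = 256
v0^2 = 10^2 = 100
v^2 - v0^2 = 256 - 100 = 156
W = (1/2)*1*156 = 78 J

78 J


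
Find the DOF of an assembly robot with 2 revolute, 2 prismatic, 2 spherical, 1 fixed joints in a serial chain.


Given: serial robot with 2 revolute, 2 prismatic, 2 spherical, 1 fixed joints
DOF contribution per joint type: revolute=1, prismatic=1, spherical=3, fixed=0
DOF = 2*1 + 2*1 + 2*3 + 1*0
DOF = 10

10


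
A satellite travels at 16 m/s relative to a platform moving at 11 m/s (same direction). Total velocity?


Given: object velocity = 16 m/s, platform velocity = 11 m/s (same direction)
Using classical velocity addition: v_total = v_object + v_platform
v_total = 16 + 11
v_total = 27 m/s

27 m/s


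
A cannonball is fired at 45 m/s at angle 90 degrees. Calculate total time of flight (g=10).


Given: v0 = 45 m/s, theta = 90 deg, g = 10 m/s^2
sin(90) = 1
Using T = 2*v0*sin(theta) / g
T = 2*45*1 / 10
T = 90 / 10
T = 9 s

9 s


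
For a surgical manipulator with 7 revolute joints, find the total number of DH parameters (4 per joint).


Given: 7 joints, 4 DH parameters per joint (d, theta, a, alpha)
Total DH parameters = number_of_joints * 4
Total = 7 * 4
Total = 28

28


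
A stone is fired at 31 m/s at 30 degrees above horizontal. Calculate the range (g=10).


Given: v0 = 31 m/s, theta = 30 deg, g = 10 m/s^2
sin(2*30) = sin(60) = sqrt(3)/2
Using R = v0^2 * sin(2*theta) / g
R = 31^2 * (sqrt(3)/2) / 10
R = 961 * sqrt(3) / 20
R = 961/20*sqrt(3) m

961/20*sqrt(3) m


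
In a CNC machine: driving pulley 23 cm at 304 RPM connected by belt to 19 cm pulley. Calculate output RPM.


Given: D1 = 23 cm, w1 = 304 RPM, D2 = 19 cm
Using D1*w1 = D2*w2
w2 = D1*w1 / D2
w2 = 23*304 / 19
w2 = 6992 / 19
w2 = 368 RPM

368 RPM


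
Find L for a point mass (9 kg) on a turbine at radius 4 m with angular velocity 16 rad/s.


Given: m = 9 kg, r = 4 m, omega = 16 rad/s
For a point mass: I = m*r^2
I = 9*4^2 = 9*16 = 144
L = I*omega = 144*16
L = 2304 kg*m^2/s

2304 kg*m^2/s


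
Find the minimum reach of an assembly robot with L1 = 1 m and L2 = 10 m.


Given: L1 = 1 m, L2 = 10 m
For a 2-link planar arm, min reach = |L1 - L2| (second link folded back)
Min reach = |1 - 10|
Min reach = 9 m

9 m


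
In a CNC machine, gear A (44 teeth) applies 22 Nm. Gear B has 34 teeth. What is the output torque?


Given: N1 = 44, N2 = 34, T1 = 22 Nm
Using T2/T1 = N2/N1
T2 = T1 * N2 / N1
T2 = 22 * 34 / 44
T2 = 748 / 44
T2 = 17 Nm

17 Nm


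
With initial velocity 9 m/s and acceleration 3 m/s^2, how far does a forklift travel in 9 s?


Given: v0 = 9 m/s, a = 3 m/s^2, t = 9 s
Using s = v0*t + (1/2)*a*t^2
s = 9*9 + (1/2)*3*9^2
s = 81 + (1/2)*243
s = 81 + 243/2
s = 405/2

405/2 m


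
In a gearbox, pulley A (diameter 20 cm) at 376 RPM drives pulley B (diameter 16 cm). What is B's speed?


Given: D1 = 20 cm, w1 = 376 RPM, D2 = 16 cm
Using D1*w1 = D2*w2
w2 = D1*w1 / D2
w2 = 20*376 / 16
w2 = 7520 / 16
w2 = 470 RPM

470 RPM


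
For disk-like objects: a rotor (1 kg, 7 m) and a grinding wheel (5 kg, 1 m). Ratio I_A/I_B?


Given: M1=1 kg, R1=7 m, M2=5 kg, R2=1 m
For a disk: I = (1/2)*M*R^2, so I_A/I_B = (M1*R1^2)/(M2*R2^2)
M1*R1^2 = 1*49 = 49
M2*R2^2 = 5*1 = 5
I_A/I_B = 49/5 = 49/5

49/5


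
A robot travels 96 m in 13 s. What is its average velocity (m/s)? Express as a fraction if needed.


Given: distance d = 96 m, time t = 13 s
Using v = d / t
v = 96 / 13
v = 96/13 m/s

96/13 m/s


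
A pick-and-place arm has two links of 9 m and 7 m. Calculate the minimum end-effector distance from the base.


Given: L1 = 9 m, L2 = 7 m
For a 2-link planar arm, min reach = |L1 - L2| (second link folded back)
Min reach = |9 - 7|
Min reach = 2 m

2 m


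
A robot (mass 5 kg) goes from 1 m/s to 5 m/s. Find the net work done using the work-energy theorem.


Given: m = 5 kg, v0 = 1 m/s, v = 5 m/s
Using W = (1/2)*m*(v^2 - v0^2)
v^2 = 5^2 = 25
v0^2 = 1^2 = 1
v^2 - v0^2 = 25 - 1 = 24
W = (1/2)*5*24 = 60 J

60 J


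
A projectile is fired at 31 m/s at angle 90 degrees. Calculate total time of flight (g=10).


Given: v0 = 31 m/s, theta = 90 deg, g = 10 m/s^2
sin(90) = 1
Using T = 2*v0*sin(theta) / g
T = 2*31*1 / 10
T = 62 / 10
T = 31/5 s

31/5 s


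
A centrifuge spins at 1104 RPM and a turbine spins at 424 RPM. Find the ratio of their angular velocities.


Given: RPM_A = 1104, RPM_B = 424
omega = 2*pi*RPM/60, so omega_A/omega_B = RPM_A / RPM_B
omega_A/omega_B = 1104 / 424
omega_A/omega_B = 138/53

138/53


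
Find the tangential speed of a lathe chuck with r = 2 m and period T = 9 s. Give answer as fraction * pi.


Given: radius r = 2 m, period T = 9 s
Using v = 2*pi*r / T
v = 2*pi*2 / 9
v = 4*pi / 9
v = 4/9*pi m/s

4/9*pi m/s


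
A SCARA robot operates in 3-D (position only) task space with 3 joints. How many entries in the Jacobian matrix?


Given: task space dimension = 3, joints = 3
Jacobian is a 3 x 3 matrix
Total entries = rows * columns
Total = 3 * 3
Total = 9

9


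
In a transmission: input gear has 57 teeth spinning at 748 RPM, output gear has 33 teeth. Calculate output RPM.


Given: N1 = 57 teeth, w1 = 748 RPM, N2 = 33 teeth
Using N1*w1 = N2*w2
w2 = N1*w1 / N2
w2 = 57*748 / 33
w2 = 42636 / 33
w2 = 1292 RPM

1292 RPM


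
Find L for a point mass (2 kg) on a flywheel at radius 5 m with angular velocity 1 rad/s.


Given: m = 2 kg, r = 5 m, omega = 1 rad/s
For a point mass: I = m*r^2
I = 2*5^2 = 2*25 = 50
L = I*omega = 50*1
L = 50 kg*m^2/s

50 kg*m^2/s


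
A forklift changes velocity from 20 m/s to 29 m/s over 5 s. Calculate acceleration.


Given: initial velocity v0 = 20 m/s, final velocity v = 29 m/s, time t = 5 s
Using a = (v - v0) / t
a = (29 - 20) / 5
a = 9 / 5
a = 9/5 m/s^2

9/5 m/s^2
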